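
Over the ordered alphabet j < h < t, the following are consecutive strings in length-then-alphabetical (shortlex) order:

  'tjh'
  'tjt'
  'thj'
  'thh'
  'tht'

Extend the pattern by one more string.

ttj

Find the rightmost character of tht below t, bump it to the next letter, and reset everything to its right to j.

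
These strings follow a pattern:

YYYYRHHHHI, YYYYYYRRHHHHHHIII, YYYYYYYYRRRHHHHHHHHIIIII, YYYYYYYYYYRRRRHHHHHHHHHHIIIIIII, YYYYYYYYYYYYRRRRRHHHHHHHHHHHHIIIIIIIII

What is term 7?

Reading off run lengths: Y runs 4, 6, 8, 10, 12; R runs 1, 2, 3, 4, 5; H runs 4, 6, 8, 10, 12; I runs 1, 3, 5, 7, 9 — each is linear in n (n = 1, 2, …).
At n = 7 the blocks have lengths 16, 7, 16, 13.

YYYYYYYYYYYYYYYYRRRRRRRHHHHHHHHHHHHHHHHIIIIIIIIIIIII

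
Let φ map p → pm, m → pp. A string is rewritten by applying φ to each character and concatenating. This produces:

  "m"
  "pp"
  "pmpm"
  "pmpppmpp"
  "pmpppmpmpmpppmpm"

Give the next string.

φ(pmpppmpmpmpppmpm) expands symbol-by-symbol to pm pp pm pm pm pp pm pp pm pp pm pm pm pp pm pp; joining the 16 pieces gives the next term.

pmpppmpmpmpppmpppmpppmpmpmpppmpp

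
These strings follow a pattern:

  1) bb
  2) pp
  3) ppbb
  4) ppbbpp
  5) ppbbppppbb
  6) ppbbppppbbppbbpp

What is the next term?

Each term (from the third on) is the previous term followed by the one before it: term 3 = pp·bb = ppbb.
Continuing: ppbbppppbbppbbpp · ppbbppppbb gives term 7.

ppbbppppbbppbbppppbbppppbb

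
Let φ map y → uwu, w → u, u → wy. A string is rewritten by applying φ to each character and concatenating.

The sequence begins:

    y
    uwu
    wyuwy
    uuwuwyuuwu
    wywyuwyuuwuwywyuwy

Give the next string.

Rewriting the 18 symbols of wywyuwyuuwuwywyuwy one by one yields u uwu u uwu wy u uwu wy wy u wy u uwu u uwu wy u uwu; concatenated:

uuwuuuwuwyuuwuwywyuwyuuwuuuwuwyuuwu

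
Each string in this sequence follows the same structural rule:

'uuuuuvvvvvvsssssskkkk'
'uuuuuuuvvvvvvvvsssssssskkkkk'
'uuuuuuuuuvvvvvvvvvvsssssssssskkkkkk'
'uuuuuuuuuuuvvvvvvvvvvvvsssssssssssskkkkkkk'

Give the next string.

uuuuuuuuuuuuuvvvvvvvvvvvvvvsssssssssssssskkkkkkkk

The n-th term is 2n-1 u's then 2n v's then 2n s's then n+1 k's, where the shown terms are n = 3, 4, 5, 6.
Setting n = 7 gives 13, 14, 14, 8 characters in each block.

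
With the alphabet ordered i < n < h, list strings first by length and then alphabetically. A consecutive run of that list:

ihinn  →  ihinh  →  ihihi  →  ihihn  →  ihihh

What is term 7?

Continuing the enumeration 2 steps past ihihh: ihihh → ihnii → (answer).

ihnin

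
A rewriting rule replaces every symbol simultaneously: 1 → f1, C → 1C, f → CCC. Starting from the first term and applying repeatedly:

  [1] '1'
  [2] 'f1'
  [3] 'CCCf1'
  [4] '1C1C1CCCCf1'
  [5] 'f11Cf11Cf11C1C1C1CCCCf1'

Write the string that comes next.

CCCf1f11CCCCf1f11CCCCf1f11Cf11Cf11Cf11C1C1C1CCCCf1

Applying the rule to each of the 23 symbols of f11Cf11Cf11C1C1C1CCCCf1 gives the pieces CCC f1 f1 1C CCC f1 f1 1C CCC f1 f1 1C f1 1C f1 1C f1 1C 1C 1C 1C CCC f1, which concatenate to the answer.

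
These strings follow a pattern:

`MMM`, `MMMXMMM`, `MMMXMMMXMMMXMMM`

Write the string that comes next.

s(k+1) = s(k)·X·s(k) — each term doubles the last with 'X' between the halves.
Doubling MMMXMMMXMMMXMMM with 'X' between the halves:

MMMXMMMXMMMXMMMXMMMXMMMXMMMXMMM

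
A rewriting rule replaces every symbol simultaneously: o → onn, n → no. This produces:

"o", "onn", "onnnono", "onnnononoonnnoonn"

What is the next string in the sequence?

Replace each of the 17 characters of onnnononoonnnoonn in place — onn no no no onn no onn no onn onn no no no onn onn no no — and concatenate.

onnnononoonnnoonnnoonnonnnononoonnonnnono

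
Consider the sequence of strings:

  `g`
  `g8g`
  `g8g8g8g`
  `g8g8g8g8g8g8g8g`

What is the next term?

s(k+1) = s(k)·8·s(k) — each term doubles the last with '8' between the halves.
Doubling g8g8g8g8g8g8g8g with '8' between the halves:

g8g8g8g8g8g8g8g8g8g8g8g8g8g8g8g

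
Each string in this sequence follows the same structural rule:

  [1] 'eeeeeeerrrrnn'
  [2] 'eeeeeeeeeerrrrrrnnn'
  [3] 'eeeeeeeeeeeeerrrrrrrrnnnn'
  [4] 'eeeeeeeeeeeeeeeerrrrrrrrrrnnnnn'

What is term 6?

eeeeeeeeeeeeeeeeeeeeeerrrrrrrrrrrrrrnnnnnnn

Each string has the form e^{3n+1} r^{2n} n^{n}, where the shown terms are n = 2, 3, 4, 5.
For term 6, n = 7, so the run lengths are 22, 14, 7.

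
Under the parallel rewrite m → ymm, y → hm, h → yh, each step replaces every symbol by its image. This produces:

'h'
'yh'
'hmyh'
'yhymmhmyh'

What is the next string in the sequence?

Expanding yhymmhmyh: y→hm, h→yh, y→hm, m→ymm, m→ymm, h→yh, m→ymm, y→hm, h→yh. Concatenated: hm yh hm ymm ymm yh ymm hm yh.

hmyhhmymmymmyhymmhmyh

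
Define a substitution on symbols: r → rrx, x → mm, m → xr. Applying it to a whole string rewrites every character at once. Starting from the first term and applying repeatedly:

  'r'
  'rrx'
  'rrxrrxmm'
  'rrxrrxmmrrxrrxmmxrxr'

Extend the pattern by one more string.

rrxrrxmmrrxrrxmmxrxrrrxrrxmmrrxrrxmmxrxrmmrrxmmrrx

Replace each of the 20 characters of rrxrrxmmrrxrrxmmxrxr in place — rrx rrx mm rrx rrx mm xr xr rrx rrx mm rrx rrx mm xr xr mm rrx mm rrx — and concatenate.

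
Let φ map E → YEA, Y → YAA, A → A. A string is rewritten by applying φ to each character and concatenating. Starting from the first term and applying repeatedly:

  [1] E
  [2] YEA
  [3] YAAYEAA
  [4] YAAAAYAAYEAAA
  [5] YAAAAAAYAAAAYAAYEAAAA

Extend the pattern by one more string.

YAAAAAAAAYAAAAAAYAAAAYAAYEAAAAA

Replace each of the 21 characters of YAAAAAAYAAAAYAAYEAAAA in place — YAA A A A A A A YAA A A A A YAA A A YAA YEA A A A A — and concatenate.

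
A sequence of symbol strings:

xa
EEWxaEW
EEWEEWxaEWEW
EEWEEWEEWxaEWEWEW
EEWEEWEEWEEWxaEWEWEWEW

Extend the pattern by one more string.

Each term wraps the previous one in EEW on the left and EW on the right.
Applying this once more to EEWEEWEEWEEWxaEWEWEWEW:

EEWEEWEEWEEWEEWxaEWEWEWEWEW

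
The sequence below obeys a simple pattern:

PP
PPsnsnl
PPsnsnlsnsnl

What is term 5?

PPsnsnlsnsnlsnsnlsnsnl

Each term is the previous one with snsnl appended.
From PPsnsnlsnsnl, 2 further steps: PPsnsnlsnsnl → PPsnsnlsnsnlsnsnl → (answer).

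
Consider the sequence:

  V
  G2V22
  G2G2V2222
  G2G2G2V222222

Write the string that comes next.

G2G2G2G2V22222222

Each term wraps the previous one in G2 on the left and 22 on the right.
So the next term is G2·G2G2G2V222222·22.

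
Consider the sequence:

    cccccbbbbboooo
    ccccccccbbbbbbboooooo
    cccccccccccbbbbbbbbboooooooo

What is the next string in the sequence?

ccccccccccccccbbbbbbbbbbboooooooooo

Reading off run lengths: c runs 5, 8, 11; b runs 5, 7, 9; o runs 4, 6, 8 — each is linear in n (n = 1, 2, …).
Setting n = 4 gives 14, 11, 10 characters in each block.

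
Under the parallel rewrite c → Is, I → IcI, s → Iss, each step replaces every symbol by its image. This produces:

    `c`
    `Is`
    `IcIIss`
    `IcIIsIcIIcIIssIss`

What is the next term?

IcIIsIcIIcIIssIcIIsIcIIcIIsIcIIcIIssIssIcIIssIss

φ(IcIIsIcIIcIIssIss) expands symbol-by-symbol to IcI Is IcI IcI Iss IcI Is IcI IcI Is IcI IcI Iss Iss IcI Iss Iss; joining the 17 pieces gives the next term.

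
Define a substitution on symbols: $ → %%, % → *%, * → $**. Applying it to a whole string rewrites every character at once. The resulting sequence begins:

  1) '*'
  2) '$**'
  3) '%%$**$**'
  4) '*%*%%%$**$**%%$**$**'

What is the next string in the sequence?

Rewriting the 20 symbols of *%*%%%$**$**%%$**$** one by one yields $** *% $** *% *% *% %% $** $** %% $** $** *% *% %% $** $** %% $** $**; concatenated:

$***%$***%*%*%%%$**$**%%$**$***%*%%%$**$**%%$**$**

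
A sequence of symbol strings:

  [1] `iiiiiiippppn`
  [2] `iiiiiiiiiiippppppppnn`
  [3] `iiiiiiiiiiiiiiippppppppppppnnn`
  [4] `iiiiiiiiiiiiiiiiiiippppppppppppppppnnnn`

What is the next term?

iiiiiiiiiiiiiiiiiiiiiiippppppppppppppppppppnnnnn

Each string has the form i^{4n+3} p^{4n} n^{n} (n = 1, 2, …).
At n = 5 the blocks have lengths 23, 20, 5.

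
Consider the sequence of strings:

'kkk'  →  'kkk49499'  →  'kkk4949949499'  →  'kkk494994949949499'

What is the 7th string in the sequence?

Every step adds 49499 to the end: s(k+1) = s(k)·49499.
From kkk494994949949499, 3 further steps: kkk494994949949499 → kkk49499494994949949499 → kkk4949949499494994949949499 → (answer).

kkk494994949949499494994949949499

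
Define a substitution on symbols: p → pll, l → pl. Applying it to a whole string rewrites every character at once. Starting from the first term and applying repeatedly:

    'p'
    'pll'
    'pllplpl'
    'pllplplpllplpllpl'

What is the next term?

φ(pllplplpllplpllpl) expands symbol-by-symbol to pll pl pl pll pl pll pl pll pl pl pll pl pll pl pl pll pl; joining the 17 pieces gives the next term.

pllplplpllplpllplpllplplpllplpllplplpllpl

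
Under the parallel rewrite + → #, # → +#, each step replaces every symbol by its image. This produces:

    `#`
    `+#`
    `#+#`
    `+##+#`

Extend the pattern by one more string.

Apply φ to +##+# symbol by symbol: +→#, #→+#, #→+#, +→#, #→+#; joined: # +# +# # +#.

#+#+##+#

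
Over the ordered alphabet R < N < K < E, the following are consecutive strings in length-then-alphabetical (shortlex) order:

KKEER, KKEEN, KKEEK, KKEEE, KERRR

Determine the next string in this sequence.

KERRN

The successor of KERRR increments the rightmost position that isn't already E and resets every position after it to R.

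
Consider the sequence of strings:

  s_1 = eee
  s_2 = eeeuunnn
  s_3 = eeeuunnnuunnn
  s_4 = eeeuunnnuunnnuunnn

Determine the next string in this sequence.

eeeuunnnuunnnuunnnuunnn

The strings grow by a fixed suffix uunnn each time.
One more step from eeeuunnnuunnnuunnn gives the answer.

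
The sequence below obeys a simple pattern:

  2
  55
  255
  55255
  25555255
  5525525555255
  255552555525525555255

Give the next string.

5525525555255255552555525525555255

This is a Fibonacci-style word recurrence s(k) = s(k−2)·s(k−1): e.g. 2·55 = 255.
The next term joins 5525525555255 and 255552555525525555255.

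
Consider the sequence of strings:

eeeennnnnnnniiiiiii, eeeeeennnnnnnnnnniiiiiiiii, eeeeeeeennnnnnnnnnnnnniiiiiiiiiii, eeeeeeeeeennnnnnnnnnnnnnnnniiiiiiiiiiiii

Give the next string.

eeeeeeeeeeeennnnnnnnnnnnnnnnnnnniiiiiiiiiiiiiii

Each string has the form e^{2n-2} n^{3n-1} i^{2n+1}, where the shown terms are n = 3, 4, 5, 6.
For the next term, n = 7, so the run lengths are 12, 20, 15.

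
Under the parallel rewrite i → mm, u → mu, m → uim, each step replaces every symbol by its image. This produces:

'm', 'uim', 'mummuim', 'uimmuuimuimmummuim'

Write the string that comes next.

Replace each of the 18 characters of uimmuuimuimmummuim in place — mu mm uim uim mu mu mm uim mu mm uim uim mu uim uim mu mm uim — and concatenate.

mummuimuimmumummuimmummuimuimmuuimuimmummuim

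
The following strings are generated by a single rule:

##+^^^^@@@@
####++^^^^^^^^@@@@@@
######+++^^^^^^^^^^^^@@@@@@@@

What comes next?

Term n consists of 2n #'s, followed by n +'s, followed by 4n ^'s, followed by 2n+2 @'s (n = 1, 2, …).
At n = 4 the blocks have lengths 8, 4, 16, 10.

########++++^^^^^^^^^^^^^^^^@@@@@@@@@@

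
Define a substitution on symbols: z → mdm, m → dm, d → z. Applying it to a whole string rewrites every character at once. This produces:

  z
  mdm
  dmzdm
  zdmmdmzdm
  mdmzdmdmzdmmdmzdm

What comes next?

φ(mdmzdmdmzdmmdmzdm) expands symbol-by-symbol to dm z dm mdm z dm z dm mdm z dm dm z dm mdm z dm; joining the 17 pieces gives the next term.

dmzdmmdmzdmzdmmdmzdmdmzdmmdmzdm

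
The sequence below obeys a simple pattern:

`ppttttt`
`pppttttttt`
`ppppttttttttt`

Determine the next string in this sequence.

The n-th term is n p's then 2n+1 t's, where the shown terms are n = 2, 3, 4.
For the next term, n = 5, so the run lengths are 5, 11.

pppppttttttttttt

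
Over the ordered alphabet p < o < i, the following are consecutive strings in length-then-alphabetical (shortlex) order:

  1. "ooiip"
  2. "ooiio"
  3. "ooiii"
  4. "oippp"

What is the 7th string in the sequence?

Stepping forward 3 times from oippp: oippp → oippo → oippi, then the target.

oipop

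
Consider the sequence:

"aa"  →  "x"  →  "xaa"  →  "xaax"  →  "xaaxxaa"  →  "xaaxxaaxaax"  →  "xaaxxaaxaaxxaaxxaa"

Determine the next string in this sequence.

Each term (from the third on) is the previous term followed by the one before it: term 3 = x·aa = xaa.
The next term joins xaaxxaaxaaxxaaxxaa and xaaxxaaxaax.

xaaxxaaxaaxxaaxxaaxaaxxaaxaax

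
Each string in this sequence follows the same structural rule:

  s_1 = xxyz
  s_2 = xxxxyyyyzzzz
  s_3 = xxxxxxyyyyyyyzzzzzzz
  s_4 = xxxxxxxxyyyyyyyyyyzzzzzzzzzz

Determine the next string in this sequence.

xxxxxxxxxxyyyyyyyyyyyyyzzzzzzzzzzzzz

Reading off run lengths: x runs 2, 4, 6, 8; y runs 1, 4, 7, 10; z runs 1, 4, 7, 10 — each is linear in n (n = 1, 2, …).
At n = 5 the blocks have lengths 10, 13, 13.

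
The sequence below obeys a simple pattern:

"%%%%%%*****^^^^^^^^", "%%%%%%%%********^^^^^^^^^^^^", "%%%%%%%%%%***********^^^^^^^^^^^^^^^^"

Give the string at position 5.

%%%%%%%%%%%%%%*****************^^^^^^^^^^^^^^^^^^^^^^^^

Term n consists of 2n+2 %'s, followed by 3n-1 *'s, followed by 4n ^'s, where the shown terms are n = 2, 3, 4.
Setting n = 6 gives 14, 17, 24 characters in each block.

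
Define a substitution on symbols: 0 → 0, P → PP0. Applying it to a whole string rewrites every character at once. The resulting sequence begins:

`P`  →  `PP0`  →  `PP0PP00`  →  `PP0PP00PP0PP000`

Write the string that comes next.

Rewriting the 15 symbols of PP0PP00PP0PP000 one by one yields PP0 PP0 0 PP0 PP0 0 0 PP0 PP0 0 PP0 PP0 0 0 0; concatenated:

PP0PP00PP0PP000PP0PP00PP0PP0000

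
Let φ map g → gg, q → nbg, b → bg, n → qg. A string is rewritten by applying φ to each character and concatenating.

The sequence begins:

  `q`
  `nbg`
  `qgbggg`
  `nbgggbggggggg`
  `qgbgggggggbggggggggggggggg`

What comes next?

Applying the rule to each of the 26 symbols of qgbgggggggbggggggggggggggg gives the pieces nbg gg bg gg gg gg gg gg gg gg bg gg gg gg gg gg gg gg gg gg gg gg gg gg gg gg, which concatenate to the answer.

nbgggbgggggggggggggggbggggggggggggggggggggggggggggggg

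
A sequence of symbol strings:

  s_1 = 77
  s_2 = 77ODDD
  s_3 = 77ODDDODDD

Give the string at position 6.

The strings grow by a fixed suffix ODDD each time.
From 77ODDDODDD, 3 further steps: 77ODDDODDD → 77ODDDODDDODDD → 77ODDDODDDODDDODDD → (answer).

77ODDDODDDODDDODDDODDD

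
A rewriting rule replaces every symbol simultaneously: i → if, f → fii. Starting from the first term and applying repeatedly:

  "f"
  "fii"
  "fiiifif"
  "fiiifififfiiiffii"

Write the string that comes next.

Applying the rule to each of the 17 symbols of fiiifififfiiiffii gives the pieces fii if if if fii if fii if fii fii if if if fii fii if if, which concatenate to the answer.

fiiifififfiiiffiiiffiifiiifififfiifiiifif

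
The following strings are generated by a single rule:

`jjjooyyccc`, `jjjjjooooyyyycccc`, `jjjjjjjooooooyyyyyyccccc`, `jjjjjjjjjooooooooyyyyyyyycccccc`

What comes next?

jjjjjjjjjjjooooooooooyyyyyyyyyyccccccc

The n-th term is 2n+1 j's then 2n o's then 2n y's then n+2 c's (n = 1, 2, …).
At n = 5 the blocks have lengths 11, 10, 10, 7.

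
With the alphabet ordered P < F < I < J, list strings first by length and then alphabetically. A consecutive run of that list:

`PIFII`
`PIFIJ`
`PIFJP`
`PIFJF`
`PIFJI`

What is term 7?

Continuing the enumeration 2 steps past PIFJI: PIFJI → PIFJJ → (answer).

PIIPP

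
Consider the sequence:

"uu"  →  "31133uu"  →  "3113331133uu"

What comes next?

The strings grow by a fixed prefix 31133 each time.
So the next term is 31133·3113331133uu.

311333113331133uu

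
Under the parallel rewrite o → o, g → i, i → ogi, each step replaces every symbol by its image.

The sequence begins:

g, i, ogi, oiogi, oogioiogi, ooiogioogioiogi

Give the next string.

Rewriting the 15 symbols of ooiogioogioiogi one by one yields o o ogi o i ogi o o i ogi o ogi o i ogi; concatenated:

ooogioiogiooiogioogioiogi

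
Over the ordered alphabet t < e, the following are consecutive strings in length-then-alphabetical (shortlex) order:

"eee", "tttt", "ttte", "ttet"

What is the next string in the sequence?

The successor of ttet increments the rightmost position that isn't already e and resets every position after it to t.

ttee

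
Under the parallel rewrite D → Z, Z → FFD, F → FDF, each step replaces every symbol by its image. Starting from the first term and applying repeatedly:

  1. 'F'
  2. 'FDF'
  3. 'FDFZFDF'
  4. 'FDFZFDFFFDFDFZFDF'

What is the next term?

Rewriting the 17 symbols of FDFZFDFFFDFDFZFDF one by one yields FDF Z FDF FFD FDF Z FDF FDF FDF Z FDF Z FDF FFD FDF Z FDF; concatenated:

FDFZFDFFFDFDFZFDFFDFFDFZFDFZFDFFFDFDFZFDF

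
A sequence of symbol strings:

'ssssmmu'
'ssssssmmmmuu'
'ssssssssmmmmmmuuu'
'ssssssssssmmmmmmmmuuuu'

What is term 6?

Reading off run lengths: s runs 4, 6, 8, 10; m runs 2, 4, 6, 8; u runs 1, 2, 3, 4 — each is linear in n (n = 1, 2, …).
For term 6, n = 6, so the run lengths are 14, 12, 6.

ssssssssssssssmmmmmmmmmmmmuuuuuu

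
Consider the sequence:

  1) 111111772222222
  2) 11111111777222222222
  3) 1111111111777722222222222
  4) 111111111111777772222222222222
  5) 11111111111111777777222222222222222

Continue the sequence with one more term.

Term n consists of 2n 1's, followed by n-1 7's, followed by 2n+1 2's, where the shown terms are n = 3, 4, 5, 6, 7.
For the next term, n = 8, so the run lengths are 16, 7, 17.

1111111111111111777777722222222222222222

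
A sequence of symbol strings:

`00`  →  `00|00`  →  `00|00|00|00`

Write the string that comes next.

Every step duplicates the string with '|' between the halves.
Doubling 00|00|00|00 with '|' between the halves:

00|00|00|00|00|00|00|00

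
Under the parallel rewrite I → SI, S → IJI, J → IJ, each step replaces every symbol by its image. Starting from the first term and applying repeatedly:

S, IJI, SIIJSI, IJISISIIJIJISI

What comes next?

Applying the rule to each of the 14 symbols of IJISISIIJIJISI gives the pieces SI IJ SI IJI SI IJI SI SI IJ SI IJ SI IJI SI, which concatenate to the answer.

SIIJSIIJISIIJISISIIJSIIJSIIJISI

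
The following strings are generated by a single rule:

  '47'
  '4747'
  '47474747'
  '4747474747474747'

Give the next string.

47474747474747474747474747474747

Each string is two copies of the previous one concatenated.
So the next term is two copies of 4747474747474747.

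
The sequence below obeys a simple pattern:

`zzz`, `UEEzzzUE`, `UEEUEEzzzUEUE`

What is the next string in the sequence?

Each term wraps the previous one in UEE on the left and UE on the right.
So the next term is UEE·UEEUEEzzzUEUE·UE.

UEEUEEUEEzzzUEUEUE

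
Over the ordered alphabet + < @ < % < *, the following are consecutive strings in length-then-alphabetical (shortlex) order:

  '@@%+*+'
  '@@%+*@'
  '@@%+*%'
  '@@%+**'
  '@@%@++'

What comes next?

@@%@+@

The successor of @@%@++ increments the rightmost position that isn't already * and resets every position after it to +.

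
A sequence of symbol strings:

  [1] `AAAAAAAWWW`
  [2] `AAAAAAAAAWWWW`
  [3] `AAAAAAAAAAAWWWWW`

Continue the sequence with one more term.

The n-th term is 2n+1 A's then n W's, where the shown terms are n = 3, 4, 5.
For the next term, n = 6, so the run lengths are 13, 6.

AAAAAAAAAAAAAWWWWWW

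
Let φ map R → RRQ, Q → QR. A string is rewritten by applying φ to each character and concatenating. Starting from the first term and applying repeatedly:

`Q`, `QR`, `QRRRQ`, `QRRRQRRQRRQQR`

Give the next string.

Replace each of the 13 characters of QRRRQRRQRRQQR in place — QR RRQ RRQ RRQ QR RRQ RRQ QR RRQ RRQ QR QR RRQ — and concatenate.

QRRRQRRQRRQQRRRQRRQQRRRQRRQQRQRRRQ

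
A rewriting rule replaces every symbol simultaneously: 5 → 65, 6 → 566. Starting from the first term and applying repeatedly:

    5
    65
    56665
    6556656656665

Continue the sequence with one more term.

5666565566566655665666556656656665

Applying the rule to each of the 13 symbols of 6556656656665 gives the pieces 566 65 65 566 566 65 566 566 65 566 566 566 65, which concatenate to the answer.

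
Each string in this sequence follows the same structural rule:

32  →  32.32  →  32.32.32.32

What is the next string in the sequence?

Every step duplicates the string with '.' between the halves.
Doubling 32.32.32.32 with '.' between the halves:

32.32.32.32.32.32.32.32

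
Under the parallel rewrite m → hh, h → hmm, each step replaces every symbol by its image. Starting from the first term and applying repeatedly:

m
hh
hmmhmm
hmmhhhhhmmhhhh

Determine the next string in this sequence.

Applying the rule to each of the 14 symbols of hmmhhhhhmmhhhh gives the pieces hmm hh hh hmm hmm hmm hmm hmm hh hh hmm hmm hmm hmm, which concatenate to the answer.

hmmhhhhhmmhmmhmmhmmhmmhhhhhmmhmmhmmhmm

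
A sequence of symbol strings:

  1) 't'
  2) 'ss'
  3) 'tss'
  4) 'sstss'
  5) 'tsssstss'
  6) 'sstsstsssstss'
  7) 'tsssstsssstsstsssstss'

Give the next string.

sstsstsssstsstsssstsssstsstsssstss

This is a Fibonacci-style word recurrence s(k) = s(k−2)·s(k−1): e.g. t·ss = tss.
Continuing: sstsstsssstss · tsssstsssstsstsssstss gives term 8.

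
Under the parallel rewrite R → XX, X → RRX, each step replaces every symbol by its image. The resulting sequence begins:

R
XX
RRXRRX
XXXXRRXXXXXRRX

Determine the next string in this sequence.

Replace each of the 14 characters of XXXXRRXXXXXRRX in place — RRX RRX RRX RRX XX XX RRX RRX RRX RRX RRX XX XX RRX — and concatenate.

RRXRRXRRXRRXXXXXRRXRRXRRXRRXRRXXXXXRRX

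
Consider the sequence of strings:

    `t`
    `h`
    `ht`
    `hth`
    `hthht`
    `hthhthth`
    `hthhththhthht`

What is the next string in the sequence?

This is a Fibonacci-style word recurrence s(k) = s(k−1)·s(k−2): e.g. h·t = ht.
Continuing: hthhththhthht · hthhthth gives term 8.

hthhththhthhththhthth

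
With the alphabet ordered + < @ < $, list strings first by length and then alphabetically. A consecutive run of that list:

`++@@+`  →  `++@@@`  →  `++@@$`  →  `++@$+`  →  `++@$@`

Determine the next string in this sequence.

Treat ++@$@ as a base-3 numeral over the given alphabet and add one, carrying through any trailing $'s.

++@$$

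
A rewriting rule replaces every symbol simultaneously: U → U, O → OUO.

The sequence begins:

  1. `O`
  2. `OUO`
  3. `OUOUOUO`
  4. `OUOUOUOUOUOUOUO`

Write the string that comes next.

Rewriting the 15 symbols of OUOUOUOUOUOUOUO one by one yields OUO U OUO U OUO U OUO U OUO U OUO U OUO U OUO; concatenated:

OUOUOUOUOUOUOUOUOUOUOUOUOUOUOUO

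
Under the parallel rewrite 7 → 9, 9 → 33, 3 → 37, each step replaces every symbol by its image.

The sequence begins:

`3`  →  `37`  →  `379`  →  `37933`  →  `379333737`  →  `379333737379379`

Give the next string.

3793337373793793793337933

Applying the rule to each of the 15 symbols of 379333737379379 gives the pieces 37 9 33 37 37 37 9 37 9 37 9 33 37 9 33, which concatenate to the answer.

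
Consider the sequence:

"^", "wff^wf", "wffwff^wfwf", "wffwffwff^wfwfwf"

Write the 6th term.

s(k+1) = wff·s(k)·wf, so each term gains wff as a prefix and wf as a suffix.
From wffwffwff^wfwfwf, 2 further steps: wffwffwff^wfwfwf → wffwffwffwff^wfwfwfwf → (answer).

wffwffwffwffwff^wfwfwfwfwf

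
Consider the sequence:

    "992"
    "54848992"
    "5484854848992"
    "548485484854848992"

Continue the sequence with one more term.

Each term is the previous one with 54848 prepended.
One more step from 548485484854848992 gives the answer.

54848548485484854848992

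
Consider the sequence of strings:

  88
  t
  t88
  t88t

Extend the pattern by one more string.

t88tt88

This is a Fibonacci-style word recurrence s(k) = s(k−1)·s(k−2): e.g. t·88 = t88.
The next term joins t88t and t88.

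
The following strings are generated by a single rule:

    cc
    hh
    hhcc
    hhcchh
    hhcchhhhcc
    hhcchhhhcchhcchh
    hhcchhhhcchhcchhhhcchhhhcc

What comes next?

hhcchhhhcchhcchhhhcchhhhcchhcchhhhcchhcchh

From term 3 onward, concatenate the last term with the second-to-last: hh·cc = hhcc, hhcc·hh = hhcchh, …
Continuing: hhcchhhhcchhcchhhhcchhhhcc · hhcchhhhcchhcchh gives term 8.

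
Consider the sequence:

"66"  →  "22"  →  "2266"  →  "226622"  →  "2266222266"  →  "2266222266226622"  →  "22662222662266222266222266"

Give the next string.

From term 3 onward, concatenate the last term with the second-to-last: 22·66 = 2266, 2266·22 = 226622, …
The next term joins 22662222662266222266222266 and 2266222266226622.

226622226622662222662222662266222266226622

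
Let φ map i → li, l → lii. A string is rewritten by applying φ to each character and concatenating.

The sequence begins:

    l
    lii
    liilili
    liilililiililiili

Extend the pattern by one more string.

liilililiililiililiilililiililiilililiili

φ(liilililiililiili) expands symbol-by-symbol to lii li li lii li lii li lii li li lii li lii li li lii li; joining the 17 pieces gives the next term.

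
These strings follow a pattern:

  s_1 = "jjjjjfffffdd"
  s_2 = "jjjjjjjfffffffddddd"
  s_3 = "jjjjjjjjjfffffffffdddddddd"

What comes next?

The n-th term is 2n+3 j's then 2n+3 f's then 3n-1 d's (n = 1, 2, …).
At n = 4 the blocks have lengths 11, 11, 11.

jjjjjjjjjjjfffffffffffddddddddddd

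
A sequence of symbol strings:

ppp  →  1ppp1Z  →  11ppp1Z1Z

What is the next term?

s(k+1) = 1·s(k)·1Z, so each term gains 1 as a prefix and 1Z as a suffix.
One more step from 11ppp1Z1Z gives the answer.

111ppp1Z1Z1Z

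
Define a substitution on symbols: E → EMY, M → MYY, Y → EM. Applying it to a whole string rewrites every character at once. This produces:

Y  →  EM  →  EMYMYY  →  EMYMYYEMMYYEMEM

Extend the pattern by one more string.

Replace each of the 15 characters of EMYMYYEMMYYEMEM in place — EMY MYY EM MYY EM EM EMY MYY MYY EM EM EMY MYY EMY MYY — and concatenate.

EMYMYYEMMYYEMEMEMYMYYMYYEMEMEMYMYYEMYMYY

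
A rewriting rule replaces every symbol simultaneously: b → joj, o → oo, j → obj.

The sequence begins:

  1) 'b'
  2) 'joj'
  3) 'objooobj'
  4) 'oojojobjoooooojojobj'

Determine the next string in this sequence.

Applying the rule to each of the 20 symbols of oojojobjoooooojojobj gives the pieces oo oo obj oo obj oo joj obj oo oo oo oo oo oo obj oo obj oo joj obj, which concatenate to the answer.

ooooobjooobjoojojobjooooooooooooobjooobjoojojobj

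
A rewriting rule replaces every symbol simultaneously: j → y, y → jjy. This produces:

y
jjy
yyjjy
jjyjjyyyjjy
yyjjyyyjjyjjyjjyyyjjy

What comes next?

jjyjjyyyjjyjjyjjyyyjjyyyjjyyyjjyjjyjjyyyjjy

Applying the rule to each of the 21 symbols of yyjjyyyjjyjjyjjyyyjjy gives the pieces jjy jjy y y jjy jjy jjy y y jjy y y jjy y y jjy jjy jjy y y jjy, which concatenate to the answer.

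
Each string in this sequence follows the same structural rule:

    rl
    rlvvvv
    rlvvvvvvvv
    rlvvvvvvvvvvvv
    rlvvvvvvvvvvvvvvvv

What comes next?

rlvvvvvvvvvvvvvvvvvvvv

Every step adds vvvv to the end: s(k+1) = s(k)·vvvv.
So the next term is rlvvvvvvvvvvvvvvvv·vvvv.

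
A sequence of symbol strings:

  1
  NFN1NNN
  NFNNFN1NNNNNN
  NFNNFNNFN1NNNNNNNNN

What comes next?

Every step adds NFN to the front and NNN to the end of the previous string.
Applying this once more to NFNNFNNFN1NNNNNNNNN:

NFNNFNNFNNFN1NNNNNNNNNNNN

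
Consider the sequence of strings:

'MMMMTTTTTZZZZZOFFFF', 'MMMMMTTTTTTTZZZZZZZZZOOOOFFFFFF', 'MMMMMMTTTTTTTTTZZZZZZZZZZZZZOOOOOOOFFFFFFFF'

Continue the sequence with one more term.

MMMMMMMTTTTTTTTTTTZZZZZZZZZZZZZZZZZOOOOOOOOOOFFFFFFFFFF

Each string has the form M^{n+3} T^{2n+3} Z^{4n+1} O^{3n-2} F^{2n+2} (n = 1, 2, …).
Setting n = 4 gives 7, 11, 17, 10, 10 characters in each block.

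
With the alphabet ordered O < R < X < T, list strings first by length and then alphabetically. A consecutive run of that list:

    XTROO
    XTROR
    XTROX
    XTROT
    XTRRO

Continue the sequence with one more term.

The successor of XTRRO increments the rightmost position that isn't already T and resets every position after it to O.

XTRRR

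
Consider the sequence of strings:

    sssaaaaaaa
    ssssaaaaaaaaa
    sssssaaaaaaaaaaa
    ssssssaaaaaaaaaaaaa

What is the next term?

Term n consists of n s's, followed by 2n+1 a's, where the shown terms are n = 3, 4, 5, 6.
For the next term, n = 7, so the run lengths are 7, 15.

sssssssaaaaaaaaaaaaaaa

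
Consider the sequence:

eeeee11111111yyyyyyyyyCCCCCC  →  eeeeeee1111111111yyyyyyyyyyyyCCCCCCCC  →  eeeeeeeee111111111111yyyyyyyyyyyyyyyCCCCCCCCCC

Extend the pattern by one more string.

eeeeeeeeeee11111111111111yyyyyyyyyyyyyyyyyyCCCCCCCCCCCC

The n-th term is 2n-1 e's then 2n+2 1's then 3n y's then 2n C's, where the shown terms are n = 3, 4, 5.
For the next term, n = 6, so the run lengths are 11, 14, 18, 12.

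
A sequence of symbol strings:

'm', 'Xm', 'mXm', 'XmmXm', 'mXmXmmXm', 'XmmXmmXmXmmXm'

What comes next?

From term 3 onward, concatenate the second-to-last term with the last: m·Xm = mXm, Xm·mXm = XmmXm, …
So term 7 is mXmXmmXm·XmmXmmXmXmmXm.

mXmXmmXmXmmXmmXmXmmXm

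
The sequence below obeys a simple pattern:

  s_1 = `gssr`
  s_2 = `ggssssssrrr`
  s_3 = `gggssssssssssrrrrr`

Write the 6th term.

Reading off run lengths: g runs 1, 2, 3; s runs 2, 6, 10; r runs 1, 3, 5 — each is linear in n (n = 1, 2, …).
For term 6, n = 6, so the run lengths are 6, 22, 11.

ggggggssssssssssssssssssssssrrrrrrrrrrr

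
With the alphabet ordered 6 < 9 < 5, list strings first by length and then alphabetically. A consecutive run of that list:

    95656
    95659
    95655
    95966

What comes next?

Treat 95966 as a base-3 numeral over the given alphabet and add one, carrying through any trailing 5's.

95969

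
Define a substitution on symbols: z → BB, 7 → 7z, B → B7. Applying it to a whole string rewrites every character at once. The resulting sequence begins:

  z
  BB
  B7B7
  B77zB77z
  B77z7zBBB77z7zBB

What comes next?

Replace each of the 16 characters of B77z7zBBB77z7zBB in place — B7 7z 7z BB 7z BB B7 B7 B7 7z 7z BB 7z BB B7 B7 — and concatenate.

B77z7zBB7zBBB7B7B77z7zBB7zBBB7B7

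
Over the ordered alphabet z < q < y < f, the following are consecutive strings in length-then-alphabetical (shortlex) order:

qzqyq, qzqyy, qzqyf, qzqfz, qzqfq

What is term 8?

Stepping forward 3 times from qzqfq: qzqfq → qzqfy → qzqff, then the target.

qzyzz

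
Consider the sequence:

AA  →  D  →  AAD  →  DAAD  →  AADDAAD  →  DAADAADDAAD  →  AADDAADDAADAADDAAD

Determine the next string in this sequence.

DAADAADDAADAADDAADDAADAADDAAD

This is a Fibonacci-style word recurrence s(k) = s(k−2)·s(k−1): e.g. AA·D = AAD.
The next term joins DAADAADDAAD and AADDAADDAADAADDAAD.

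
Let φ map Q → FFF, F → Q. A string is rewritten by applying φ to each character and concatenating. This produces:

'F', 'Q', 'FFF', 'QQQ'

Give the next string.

FFFFFFFFF

Expanding QQQ: Q→FFF, Q→FFF, Q→FFF. Concatenated: FFF FFF FFF.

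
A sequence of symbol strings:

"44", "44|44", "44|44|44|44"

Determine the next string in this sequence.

Every step duplicates the string with '|' between the halves.
One more doubling of 44|44|44|44 gives the answer.

44|44|44|44|44|44|44|44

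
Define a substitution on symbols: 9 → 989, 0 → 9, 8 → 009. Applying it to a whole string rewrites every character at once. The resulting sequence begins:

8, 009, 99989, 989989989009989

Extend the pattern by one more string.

98900998998900998998900998999989989009989

Replace each of the 15 characters of 989989989009989 in place — 989 009 989 989 009 989 989 009 989 9 9 989 989 009 989 — and concatenate.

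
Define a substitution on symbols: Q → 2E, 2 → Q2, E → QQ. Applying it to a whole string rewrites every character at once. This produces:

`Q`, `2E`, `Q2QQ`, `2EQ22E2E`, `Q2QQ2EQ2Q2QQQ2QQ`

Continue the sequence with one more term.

Rewriting the 16 symbols of Q2QQ2EQ2Q2QQQ2QQ one by one yields 2E Q2 2E 2E Q2 QQ 2E Q2 2E Q2 2E 2E 2E Q2 2E 2E; concatenated:

2EQ22E2EQ2QQ2EQ22EQ22E2E2EQ22E2E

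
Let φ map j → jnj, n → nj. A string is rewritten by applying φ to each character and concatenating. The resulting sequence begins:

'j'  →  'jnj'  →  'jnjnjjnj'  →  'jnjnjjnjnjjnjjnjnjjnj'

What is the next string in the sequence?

jnjnjjnjnjjnjjnjnjjnjnjjnjjnjnjjnjjnjnjjnjnjjnjjnjnjjnj

Applying the rule to each of the 21 symbols of jnjnjjnjnjjnjjnjnjjnj gives the pieces jnj nj jnj nj jnj jnj nj jnj nj jnj jnj nj jnj jnj nj jnj nj jnj jnj nj jnj, which concatenate to the answer.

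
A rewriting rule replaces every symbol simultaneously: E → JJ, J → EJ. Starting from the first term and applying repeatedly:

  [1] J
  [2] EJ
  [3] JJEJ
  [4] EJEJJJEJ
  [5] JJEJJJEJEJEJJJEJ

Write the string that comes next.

Applying the rule to each of the 16 symbols of JJEJJJEJEJEJJJEJ gives the pieces EJ EJ JJ EJ EJ EJ JJ EJ JJ EJ JJ EJ EJ EJ JJ EJ, which concatenate to the answer.

EJEJJJEJEJEJJJEJJJEJJJEJEJEJJJEJ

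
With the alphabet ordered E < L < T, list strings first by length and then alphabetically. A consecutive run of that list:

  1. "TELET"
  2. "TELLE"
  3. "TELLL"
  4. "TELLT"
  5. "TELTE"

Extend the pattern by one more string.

The successor of TELTE increments the rightmost position that isn't already T and resets every position after it to E.

TELTL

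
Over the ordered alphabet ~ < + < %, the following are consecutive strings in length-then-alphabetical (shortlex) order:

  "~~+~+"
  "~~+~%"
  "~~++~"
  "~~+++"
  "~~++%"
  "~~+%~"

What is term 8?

Advancing 2 positions from ~~+%~ through ~~+%~ → ~~+%+ reaches term 8.

~~+%%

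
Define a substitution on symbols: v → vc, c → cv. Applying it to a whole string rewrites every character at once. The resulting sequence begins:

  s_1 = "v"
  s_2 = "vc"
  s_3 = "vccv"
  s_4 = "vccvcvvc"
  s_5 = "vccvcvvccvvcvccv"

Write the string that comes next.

vccvcvvccvvcvccvcvvcvccvvccvcvvc

Replace each of the 16 characters of vccvcvvccvvcvccv in place — vc cv cv vc cv vc vc cv cv vc vc cv vc cv cv vc — and concatenate.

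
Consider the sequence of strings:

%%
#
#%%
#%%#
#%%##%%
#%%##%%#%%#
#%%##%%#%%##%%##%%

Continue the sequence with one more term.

From term 3 onward, concatenate the last term with the second-to-last: #·%% = #%%, #%%·# = #%%#, …
Continuing: #%%##%%#%%##%%##%% · #%%##%%#%%# gives term 8.

#%%##%%#%%##%%##%%#%%##%%#%%#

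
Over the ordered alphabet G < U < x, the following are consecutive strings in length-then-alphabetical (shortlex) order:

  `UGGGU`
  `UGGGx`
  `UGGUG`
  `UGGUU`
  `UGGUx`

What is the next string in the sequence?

UGGxG

Treat UGGUx as a base-3 numeral over the given alphabet and add one, carrying through any trailing x's.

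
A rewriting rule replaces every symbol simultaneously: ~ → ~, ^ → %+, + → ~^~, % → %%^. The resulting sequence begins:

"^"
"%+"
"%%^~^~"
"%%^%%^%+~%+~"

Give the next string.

Rewriting each symbol of %%^%%^%+~%+~: %→%%^, %→%%^, ^→%+, %→%%^, %→%%^, ^→%+, %→%%^, +→~^~, ~→~, %→%%^, +→~^~, ~→~, which concatenates to %%^ %%^ %+ %%^ %%^ %+ %%^ ~^~ ~ %%^ ~^~ ~.

%%^%%^%+%%^%%^%+%%^~^~~%%^~^~~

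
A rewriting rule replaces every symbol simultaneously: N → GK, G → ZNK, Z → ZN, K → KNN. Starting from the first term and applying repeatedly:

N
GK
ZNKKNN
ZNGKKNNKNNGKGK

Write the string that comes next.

ZNGKZNKKNNKNNGKGKKNNGKGKZNKKNNZNKKNN

Replace each of the 14 characters of ZNGKKNNKNNGKGK in place — ZN GK ZNK KNN KNN GK GK KNN GK GK ZNK KNN ZNK KNN — and concatenate.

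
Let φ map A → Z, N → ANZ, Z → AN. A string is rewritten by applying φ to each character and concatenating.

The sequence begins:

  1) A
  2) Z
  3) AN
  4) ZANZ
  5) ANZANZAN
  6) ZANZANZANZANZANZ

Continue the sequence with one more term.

Applying the rule to each of the 16 symbols of ZANZANZANZANZANZ gives the pieces AN Z ANZ AN Z ANZ AN Z ANZ AN Z ANZ AN Z ANZ AN, which concatenate to the answer.

ANZANZANZANZANZANZANZANZANZANZAN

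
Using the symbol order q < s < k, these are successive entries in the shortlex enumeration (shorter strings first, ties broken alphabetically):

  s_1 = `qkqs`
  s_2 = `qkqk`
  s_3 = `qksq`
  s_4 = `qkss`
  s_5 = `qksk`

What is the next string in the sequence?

Treat qksk as a base-3 numeral over the given alphabet and add one, carrying through any trailing k's.

qkkq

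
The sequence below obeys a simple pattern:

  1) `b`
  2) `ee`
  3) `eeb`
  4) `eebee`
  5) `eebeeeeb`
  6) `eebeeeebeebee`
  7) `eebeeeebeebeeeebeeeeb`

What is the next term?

Each term (from the third on) is the previous term followed by the one before it: term 3 = ee·b = eeb.
So term 8 is eebeeeebeebeeeebeeeeb·eebeeeebeebee.

eebeeeebeebeeeebeeeebeebeeeebeebee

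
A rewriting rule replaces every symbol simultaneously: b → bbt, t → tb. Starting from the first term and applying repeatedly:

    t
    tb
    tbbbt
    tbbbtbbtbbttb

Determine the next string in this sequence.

tbbbtbbtbbttbbbtbbttbbbtbbttbtbbbt

Replace each of the 13 characters of tbbbtbbtbbttb in place — tb bbt bbt bbt tb bbt bbt tb bbt bbt tb tb bbt — and concatenate.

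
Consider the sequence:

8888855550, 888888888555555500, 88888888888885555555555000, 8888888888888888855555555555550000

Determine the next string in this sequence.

The n-th term is 4n+1 8's then 3n+1 5's then n 0's (n = 1, 2, …).
Setting n = 5 gives 21, 16, 5 characters in each block.

888888888888888888888555555555555555500000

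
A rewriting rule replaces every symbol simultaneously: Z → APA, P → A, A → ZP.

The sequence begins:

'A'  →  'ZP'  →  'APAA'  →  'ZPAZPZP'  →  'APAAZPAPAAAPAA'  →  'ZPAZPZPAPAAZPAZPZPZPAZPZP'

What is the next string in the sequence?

Rewriting the 25 symbols of ZPAZPZPAPAAZPAZPZPZPAZPZP one by one yields APA A ZP APA A APA A ZP A ZP ZP APA A ZP APA A APA A APA A ZP APA A APA A; concatenated:

APAAZPAPAAAPAAZPAZPZPAPAAZPAPAAAPAAAPAAZPAPAAAPAA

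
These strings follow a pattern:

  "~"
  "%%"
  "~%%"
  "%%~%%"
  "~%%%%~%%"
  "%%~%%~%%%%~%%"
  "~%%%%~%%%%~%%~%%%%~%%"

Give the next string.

This is a Fibonacci-style word recurrence s(k) = s(k−2)·s(k−1): e.g. ~·%% = ~%%.
So term 8 is %%~%%~%%%%~%%·~%%%%~%%%%~%%~%%%%~%%.

%%~%%~%%%%~%%~%%%%~%%%%~%%~%%%%~%%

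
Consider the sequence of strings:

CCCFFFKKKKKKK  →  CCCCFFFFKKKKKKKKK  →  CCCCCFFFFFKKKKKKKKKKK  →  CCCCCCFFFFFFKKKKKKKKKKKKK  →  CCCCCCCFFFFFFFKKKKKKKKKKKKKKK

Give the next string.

Reading off run lengths: C runs 3, 4, 5, 6, 7; F runs 3, 4, 5, 6, 7; K runs 7, 9, 11, 13, 15 — each is linear in n, where the shown terms are n = 3, 4, 5, 6, 7.
Setting n = 8 gives 8, 8, 17 characters in each block.

CCCCCCCCFFFFFFFFKKKKKKKKKKKKKKKKK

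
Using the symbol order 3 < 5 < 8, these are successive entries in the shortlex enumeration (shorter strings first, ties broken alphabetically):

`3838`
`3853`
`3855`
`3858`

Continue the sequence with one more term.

The successor of 3858 increments the rightmost position that isn't already 8 and resets every position after it to 3.

3883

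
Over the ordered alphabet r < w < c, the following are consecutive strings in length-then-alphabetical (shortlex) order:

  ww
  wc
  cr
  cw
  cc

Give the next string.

After cc the length-2 strings are exhausted; the first length-3 string is 3 copies of r.

rrr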